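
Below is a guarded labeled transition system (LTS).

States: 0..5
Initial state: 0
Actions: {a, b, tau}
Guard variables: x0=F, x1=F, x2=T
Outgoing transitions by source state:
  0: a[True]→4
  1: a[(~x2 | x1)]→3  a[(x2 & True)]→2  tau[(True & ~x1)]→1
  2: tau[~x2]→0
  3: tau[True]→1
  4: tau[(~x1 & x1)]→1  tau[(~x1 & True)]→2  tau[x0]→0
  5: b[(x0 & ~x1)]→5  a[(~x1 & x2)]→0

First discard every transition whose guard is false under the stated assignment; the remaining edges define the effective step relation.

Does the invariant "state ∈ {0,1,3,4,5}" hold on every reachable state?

Answer: INVARIANT VIOLATED at state 2

Working:
Safe = {0,1,3,4,5}
Reachable = {0,2,4}
  0: ✓
  2: VIOLATES
  4: ✓
reach 2 via a·tau — violates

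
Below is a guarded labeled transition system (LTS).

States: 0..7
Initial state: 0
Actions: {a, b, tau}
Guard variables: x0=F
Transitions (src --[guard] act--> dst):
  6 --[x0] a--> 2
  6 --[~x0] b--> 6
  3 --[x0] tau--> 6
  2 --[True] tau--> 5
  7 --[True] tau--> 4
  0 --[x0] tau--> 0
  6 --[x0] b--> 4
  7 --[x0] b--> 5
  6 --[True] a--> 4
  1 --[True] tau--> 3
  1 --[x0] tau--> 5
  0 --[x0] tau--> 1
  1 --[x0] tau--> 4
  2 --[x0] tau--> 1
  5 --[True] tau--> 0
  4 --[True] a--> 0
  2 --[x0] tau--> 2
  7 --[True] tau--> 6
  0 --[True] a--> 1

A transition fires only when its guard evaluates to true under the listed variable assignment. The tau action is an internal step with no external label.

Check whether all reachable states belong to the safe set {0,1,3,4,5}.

Safe = {0,1,3,4,5}
R = {0,1,3}
  0: safe
  1: safe
  3: safe

Answer: INVARIANT HOLDS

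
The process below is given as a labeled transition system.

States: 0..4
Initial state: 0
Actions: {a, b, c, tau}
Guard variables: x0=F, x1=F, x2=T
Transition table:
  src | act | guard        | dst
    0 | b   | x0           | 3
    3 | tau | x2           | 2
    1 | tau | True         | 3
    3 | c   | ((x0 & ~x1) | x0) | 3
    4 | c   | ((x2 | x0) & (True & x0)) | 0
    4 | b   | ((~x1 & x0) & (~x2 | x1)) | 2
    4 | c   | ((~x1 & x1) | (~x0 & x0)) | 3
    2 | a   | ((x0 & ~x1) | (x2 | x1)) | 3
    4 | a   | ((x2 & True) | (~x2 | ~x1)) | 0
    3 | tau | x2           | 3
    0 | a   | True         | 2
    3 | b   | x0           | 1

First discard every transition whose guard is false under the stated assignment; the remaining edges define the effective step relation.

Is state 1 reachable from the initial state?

Answer: UNREACHABLE

Analysis:
Guard filter leaves 6 enabled edge(s).
depth 0: {0}
depth 1: {2}  total {0,2}
depth 2: {3}  total {0,2,3}
Reach set: {0,2,3}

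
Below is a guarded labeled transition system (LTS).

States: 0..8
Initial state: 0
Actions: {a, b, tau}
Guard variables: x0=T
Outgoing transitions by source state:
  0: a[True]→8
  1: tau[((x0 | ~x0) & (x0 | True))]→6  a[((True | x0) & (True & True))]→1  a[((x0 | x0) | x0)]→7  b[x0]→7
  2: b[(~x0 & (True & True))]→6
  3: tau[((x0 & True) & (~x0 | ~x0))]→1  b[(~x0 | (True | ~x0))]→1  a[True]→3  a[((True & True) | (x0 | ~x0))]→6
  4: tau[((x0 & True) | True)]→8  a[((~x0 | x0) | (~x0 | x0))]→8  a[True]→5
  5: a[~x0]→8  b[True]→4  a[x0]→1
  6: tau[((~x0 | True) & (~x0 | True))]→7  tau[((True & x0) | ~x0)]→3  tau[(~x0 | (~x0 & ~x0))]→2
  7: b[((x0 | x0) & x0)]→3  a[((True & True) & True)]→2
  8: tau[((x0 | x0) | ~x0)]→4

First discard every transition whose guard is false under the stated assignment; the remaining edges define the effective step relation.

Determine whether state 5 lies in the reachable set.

Answer: REACHABLE

Trace:
18 transition(s) survive guard evaluation.
depth 0: {0}
depth 1: {8}  now seen {0,8}
depth 2: {4}  now seen {0,4,8}
depth 3: {5}  now seen {0,4,5,8}
depth 4: {1}  now seen {0,1,4,5,8}
depth 5: {6,7}  now seen {0,1,4,5,6,7,8}
depth 6: {2,3}  now seen {0,1,2,3,4,5,6,7,8}
Reach set: {0,1,2,3,4,5,6,7,8}
trace reaching 5: a·tau·a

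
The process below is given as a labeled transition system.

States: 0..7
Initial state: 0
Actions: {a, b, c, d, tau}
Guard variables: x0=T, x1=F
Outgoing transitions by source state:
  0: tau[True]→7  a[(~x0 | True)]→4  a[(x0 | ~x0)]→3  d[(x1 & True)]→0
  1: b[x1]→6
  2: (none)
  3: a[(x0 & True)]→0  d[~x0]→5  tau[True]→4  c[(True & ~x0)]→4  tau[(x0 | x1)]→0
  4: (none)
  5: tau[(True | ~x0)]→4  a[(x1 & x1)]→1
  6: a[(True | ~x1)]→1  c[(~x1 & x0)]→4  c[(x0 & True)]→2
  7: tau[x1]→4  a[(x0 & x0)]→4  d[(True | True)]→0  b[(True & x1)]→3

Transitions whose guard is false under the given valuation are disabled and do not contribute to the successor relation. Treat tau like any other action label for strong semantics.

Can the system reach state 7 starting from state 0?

After dropping false guards: 12 live edges.
Layer 0: {0}
Layer 1: {3,4,7}  cumulative {0,3,4,7}
Reach set: {0,3,4,7}
Path to 7: tau

Answer: REACHABLE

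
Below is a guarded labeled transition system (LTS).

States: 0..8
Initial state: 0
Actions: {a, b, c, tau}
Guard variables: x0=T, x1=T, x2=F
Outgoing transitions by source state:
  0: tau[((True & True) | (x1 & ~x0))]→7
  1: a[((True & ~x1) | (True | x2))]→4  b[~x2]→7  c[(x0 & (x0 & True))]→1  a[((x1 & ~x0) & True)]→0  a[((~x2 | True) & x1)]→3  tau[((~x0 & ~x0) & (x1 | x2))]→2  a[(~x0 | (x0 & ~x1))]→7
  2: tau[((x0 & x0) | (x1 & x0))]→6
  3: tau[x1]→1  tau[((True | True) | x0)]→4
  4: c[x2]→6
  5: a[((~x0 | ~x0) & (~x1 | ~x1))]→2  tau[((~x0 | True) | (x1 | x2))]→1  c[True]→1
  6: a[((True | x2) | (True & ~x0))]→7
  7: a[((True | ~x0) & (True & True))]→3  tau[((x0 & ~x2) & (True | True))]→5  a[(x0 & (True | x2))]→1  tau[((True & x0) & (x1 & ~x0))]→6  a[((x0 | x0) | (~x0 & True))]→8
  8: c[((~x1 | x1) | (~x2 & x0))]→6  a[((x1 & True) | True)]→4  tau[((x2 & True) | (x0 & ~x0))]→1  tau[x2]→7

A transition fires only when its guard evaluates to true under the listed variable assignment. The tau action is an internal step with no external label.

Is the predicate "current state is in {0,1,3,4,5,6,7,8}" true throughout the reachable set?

Inv-set: {0,1,3,4,5,6,7,8}
Reach set: {0,1,3,4,5,6,7,8}
  0: safe
  1: safe
  3: safe
  4: safe
  5: safe
  6: safe
  7: safe
  8: safe

Answer: INVARIANT HOLDS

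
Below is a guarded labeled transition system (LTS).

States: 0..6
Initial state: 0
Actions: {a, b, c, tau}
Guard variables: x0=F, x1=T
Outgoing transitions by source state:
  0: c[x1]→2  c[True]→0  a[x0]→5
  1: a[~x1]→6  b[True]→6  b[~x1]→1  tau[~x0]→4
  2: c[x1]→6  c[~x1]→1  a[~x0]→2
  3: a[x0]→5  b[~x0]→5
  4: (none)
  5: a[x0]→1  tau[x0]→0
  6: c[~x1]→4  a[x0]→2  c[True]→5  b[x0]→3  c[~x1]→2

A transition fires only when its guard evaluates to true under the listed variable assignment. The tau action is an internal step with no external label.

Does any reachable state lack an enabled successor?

Answer: DEADLOCK at state 5

Working:
Reachable = {0,2,5,6}
  0: c→0  c→2  [2 exit(s)]
  2: a→2  c→6  [2 exit(s)]
  5: ∅  [no exit]
  6: c→5  [1 exit(s)]
trace reaching 5: c·c·c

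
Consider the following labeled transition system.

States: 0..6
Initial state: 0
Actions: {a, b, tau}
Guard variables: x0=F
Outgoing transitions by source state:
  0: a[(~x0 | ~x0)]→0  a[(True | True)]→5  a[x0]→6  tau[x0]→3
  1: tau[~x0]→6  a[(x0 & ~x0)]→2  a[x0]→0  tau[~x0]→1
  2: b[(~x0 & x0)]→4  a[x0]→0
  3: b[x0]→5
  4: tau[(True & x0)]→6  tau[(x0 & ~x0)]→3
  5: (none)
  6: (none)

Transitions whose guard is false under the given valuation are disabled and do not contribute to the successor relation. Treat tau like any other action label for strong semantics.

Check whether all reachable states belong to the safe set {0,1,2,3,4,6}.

Allowed set {0,1,2,3,4,6}
Reachable = {0,5}
  0: safe
  5: ✗ unsafe
counterexample path to 5: a

Answer: INVARIANT VIOLATED at state 5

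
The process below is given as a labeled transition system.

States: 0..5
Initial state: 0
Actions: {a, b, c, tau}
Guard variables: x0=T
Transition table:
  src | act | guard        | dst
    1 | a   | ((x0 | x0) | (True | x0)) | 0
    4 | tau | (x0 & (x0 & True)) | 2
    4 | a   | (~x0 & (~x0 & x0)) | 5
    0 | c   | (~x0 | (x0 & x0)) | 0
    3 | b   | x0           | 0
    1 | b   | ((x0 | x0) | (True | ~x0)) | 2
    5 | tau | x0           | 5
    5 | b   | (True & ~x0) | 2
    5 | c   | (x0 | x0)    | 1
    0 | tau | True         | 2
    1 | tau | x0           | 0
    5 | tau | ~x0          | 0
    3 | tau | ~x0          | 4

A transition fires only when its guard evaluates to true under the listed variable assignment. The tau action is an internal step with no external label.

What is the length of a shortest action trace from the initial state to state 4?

Answer: UNREACHABLE

Analysis:
BFS to 4:
  Layer 0: {0}
  Layer 1: {2}
4 never appears.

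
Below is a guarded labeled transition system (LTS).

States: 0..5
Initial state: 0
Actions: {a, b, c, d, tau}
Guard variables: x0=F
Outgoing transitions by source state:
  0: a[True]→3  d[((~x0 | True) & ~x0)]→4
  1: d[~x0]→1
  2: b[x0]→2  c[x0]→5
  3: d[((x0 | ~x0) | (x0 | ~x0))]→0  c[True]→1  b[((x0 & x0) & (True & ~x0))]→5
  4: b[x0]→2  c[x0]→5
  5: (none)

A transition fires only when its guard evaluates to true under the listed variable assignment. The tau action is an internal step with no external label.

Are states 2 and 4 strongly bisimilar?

Refine partition for ~:
  π0 = {{0,1,2,3,4,5}}
  π1 = {{0},{1},{2,4,5},{3}}
stable after 2 split(s): 4 block(s)
[2]={2,4,5}  [4]={2,4,5}

Answer: BISIMILAR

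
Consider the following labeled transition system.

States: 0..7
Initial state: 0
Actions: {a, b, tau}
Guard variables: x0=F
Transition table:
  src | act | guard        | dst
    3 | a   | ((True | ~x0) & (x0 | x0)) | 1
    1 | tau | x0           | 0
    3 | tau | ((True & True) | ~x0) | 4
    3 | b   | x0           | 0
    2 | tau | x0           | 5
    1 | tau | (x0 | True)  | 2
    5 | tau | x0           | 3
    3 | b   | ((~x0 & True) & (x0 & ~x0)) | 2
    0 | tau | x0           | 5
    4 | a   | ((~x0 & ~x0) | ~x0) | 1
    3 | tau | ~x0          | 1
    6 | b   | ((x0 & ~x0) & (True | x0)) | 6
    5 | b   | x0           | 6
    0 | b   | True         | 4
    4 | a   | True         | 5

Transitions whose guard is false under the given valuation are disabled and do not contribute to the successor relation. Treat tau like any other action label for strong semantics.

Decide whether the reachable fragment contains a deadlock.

Answer: DEADLOCK at state 2

Trace:
Reachable = {0,1,2,4,5}
  0: b→4  [1 out]
  1: tau→2  [1 out]
  2: ∅  [deadlock]
  4: a→1  a→5  [2 out]
  5: ∅  [deadlock]
trace reaching 2: b·a·tau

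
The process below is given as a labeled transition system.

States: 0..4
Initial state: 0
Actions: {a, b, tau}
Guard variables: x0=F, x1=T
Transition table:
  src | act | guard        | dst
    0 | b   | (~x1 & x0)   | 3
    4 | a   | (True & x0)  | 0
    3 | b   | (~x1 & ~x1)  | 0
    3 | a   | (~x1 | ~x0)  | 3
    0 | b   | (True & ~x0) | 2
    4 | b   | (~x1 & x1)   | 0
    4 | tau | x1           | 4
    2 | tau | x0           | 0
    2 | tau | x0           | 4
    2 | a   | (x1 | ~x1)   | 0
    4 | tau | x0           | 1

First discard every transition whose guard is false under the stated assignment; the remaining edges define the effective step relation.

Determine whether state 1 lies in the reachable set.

Answer: UNREACHABLE

Working:
Guard filter leaves 4 enabled edge(s).
depth 0: {0}
depth 1: {2}  cumulative {0,2}
Reachable = {0,2}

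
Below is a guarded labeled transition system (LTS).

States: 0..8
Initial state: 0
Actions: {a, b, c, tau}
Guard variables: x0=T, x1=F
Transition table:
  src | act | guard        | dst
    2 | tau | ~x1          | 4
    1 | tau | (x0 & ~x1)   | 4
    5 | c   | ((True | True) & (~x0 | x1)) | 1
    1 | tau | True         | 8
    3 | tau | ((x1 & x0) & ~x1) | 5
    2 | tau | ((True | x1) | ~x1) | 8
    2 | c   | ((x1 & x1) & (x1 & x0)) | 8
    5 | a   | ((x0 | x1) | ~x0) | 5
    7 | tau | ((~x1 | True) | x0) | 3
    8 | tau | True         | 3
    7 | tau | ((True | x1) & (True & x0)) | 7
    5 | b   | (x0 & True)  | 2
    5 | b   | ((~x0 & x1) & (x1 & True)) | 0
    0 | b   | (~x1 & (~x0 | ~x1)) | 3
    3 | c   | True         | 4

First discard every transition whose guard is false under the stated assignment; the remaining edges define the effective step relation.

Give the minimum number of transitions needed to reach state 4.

Answer: 2

Trace:
Layered search for 4:
  depth 0: {0}
  depth 1: {3}
  depth 2: {4}
first hit 4 at d=2 via b·c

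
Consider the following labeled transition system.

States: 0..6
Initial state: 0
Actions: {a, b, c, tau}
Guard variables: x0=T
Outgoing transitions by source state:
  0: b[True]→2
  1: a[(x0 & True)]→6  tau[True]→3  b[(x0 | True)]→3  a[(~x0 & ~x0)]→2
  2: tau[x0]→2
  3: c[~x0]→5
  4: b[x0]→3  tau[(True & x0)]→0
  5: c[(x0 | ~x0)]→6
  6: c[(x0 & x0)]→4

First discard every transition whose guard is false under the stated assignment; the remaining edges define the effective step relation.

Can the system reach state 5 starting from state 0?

9 transition(s) survive guard evaluation.
L0 = {0}
L1 = {2}  cumulative {0,2}
Reach set: {0,2}

Answer: UNREACHABLE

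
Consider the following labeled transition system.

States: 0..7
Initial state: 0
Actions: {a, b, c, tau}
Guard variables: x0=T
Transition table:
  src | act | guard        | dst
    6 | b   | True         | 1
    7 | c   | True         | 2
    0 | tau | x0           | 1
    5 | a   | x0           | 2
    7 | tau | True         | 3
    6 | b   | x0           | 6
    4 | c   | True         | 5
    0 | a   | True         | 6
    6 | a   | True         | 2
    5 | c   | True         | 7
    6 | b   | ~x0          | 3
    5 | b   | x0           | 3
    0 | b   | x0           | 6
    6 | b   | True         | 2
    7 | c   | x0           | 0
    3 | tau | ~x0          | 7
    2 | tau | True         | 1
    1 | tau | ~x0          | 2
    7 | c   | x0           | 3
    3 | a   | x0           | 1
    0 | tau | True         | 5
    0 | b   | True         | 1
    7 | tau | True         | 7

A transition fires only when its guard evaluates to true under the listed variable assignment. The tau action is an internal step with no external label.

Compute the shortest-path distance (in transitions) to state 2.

Answer: 2

Trace:
Breadth-first toward 2:
  L0 = {0}
  L1 = {1,5,6}
  L2 = {2,3,7}
first hit 2 at d=2 via a·a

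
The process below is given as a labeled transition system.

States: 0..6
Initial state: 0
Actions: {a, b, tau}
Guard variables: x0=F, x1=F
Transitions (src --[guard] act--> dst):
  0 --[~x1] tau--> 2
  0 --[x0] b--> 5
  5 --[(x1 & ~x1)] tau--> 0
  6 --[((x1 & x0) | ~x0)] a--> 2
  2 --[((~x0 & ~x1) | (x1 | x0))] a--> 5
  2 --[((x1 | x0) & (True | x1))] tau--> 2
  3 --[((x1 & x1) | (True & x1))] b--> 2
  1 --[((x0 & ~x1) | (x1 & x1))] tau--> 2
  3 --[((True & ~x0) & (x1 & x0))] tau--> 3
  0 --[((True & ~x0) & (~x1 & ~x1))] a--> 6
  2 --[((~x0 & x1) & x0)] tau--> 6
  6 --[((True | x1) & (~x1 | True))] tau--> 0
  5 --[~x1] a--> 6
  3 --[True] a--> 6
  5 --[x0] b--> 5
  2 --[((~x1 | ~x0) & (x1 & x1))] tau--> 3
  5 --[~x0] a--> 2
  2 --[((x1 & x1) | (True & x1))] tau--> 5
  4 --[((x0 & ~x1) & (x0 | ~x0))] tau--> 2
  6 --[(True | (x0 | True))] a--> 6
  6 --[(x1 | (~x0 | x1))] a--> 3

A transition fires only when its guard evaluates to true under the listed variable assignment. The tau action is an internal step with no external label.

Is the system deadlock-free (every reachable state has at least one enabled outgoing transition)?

Answer: DEADLOCK-FREE

Working:
Reach set: {0,2,3,5,6}
  0: a→6  tau→2  [2 exit(s)]
  2: a→5  [1 exit(s)]
  3: a→6  [1 exit(s)]
  5: a→2  a→6  [2 exit(s)]
  6: a→2  a→3  a→6  tau→0  [4 exit(s)]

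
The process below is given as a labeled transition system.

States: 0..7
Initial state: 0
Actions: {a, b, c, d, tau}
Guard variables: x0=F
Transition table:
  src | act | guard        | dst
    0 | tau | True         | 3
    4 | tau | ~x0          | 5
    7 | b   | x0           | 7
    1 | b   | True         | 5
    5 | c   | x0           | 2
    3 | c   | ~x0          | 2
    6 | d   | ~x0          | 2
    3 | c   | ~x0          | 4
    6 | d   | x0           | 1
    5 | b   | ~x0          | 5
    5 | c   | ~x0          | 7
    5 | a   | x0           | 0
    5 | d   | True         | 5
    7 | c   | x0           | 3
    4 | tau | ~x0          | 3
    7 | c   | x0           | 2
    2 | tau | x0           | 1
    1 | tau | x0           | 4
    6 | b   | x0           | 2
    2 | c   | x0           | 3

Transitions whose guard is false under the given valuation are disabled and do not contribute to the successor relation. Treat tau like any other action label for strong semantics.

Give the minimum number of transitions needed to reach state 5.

Breadth-first toward 5:
  Layer 0: {0}
  Layer 1: {3}
  Layer 2: {2,4}
  Layer 3: {5}
first hit 5 at d=3 via tau·c·tau

Answer: 3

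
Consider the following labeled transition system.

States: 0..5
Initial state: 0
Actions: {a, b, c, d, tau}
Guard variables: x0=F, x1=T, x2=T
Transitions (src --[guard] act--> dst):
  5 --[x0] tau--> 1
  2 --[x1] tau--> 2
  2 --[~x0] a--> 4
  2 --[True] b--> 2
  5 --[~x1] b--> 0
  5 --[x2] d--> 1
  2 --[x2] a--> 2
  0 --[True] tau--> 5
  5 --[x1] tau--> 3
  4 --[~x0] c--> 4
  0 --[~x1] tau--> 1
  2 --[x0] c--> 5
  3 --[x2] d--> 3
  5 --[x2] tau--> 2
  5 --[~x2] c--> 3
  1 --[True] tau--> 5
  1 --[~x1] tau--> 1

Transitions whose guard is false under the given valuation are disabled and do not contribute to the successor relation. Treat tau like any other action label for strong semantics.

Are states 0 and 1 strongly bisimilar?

Compute ~ classes (split until stable):
  P[0] = {{0,1,2,3,4,5}}
  P[1] = {{0,1},{2},{3},{4},{5}}
Fixed point at round 2; 5 class(es).
0∈{0,1}, 1∈{0,1}

Answer: BISIMILAR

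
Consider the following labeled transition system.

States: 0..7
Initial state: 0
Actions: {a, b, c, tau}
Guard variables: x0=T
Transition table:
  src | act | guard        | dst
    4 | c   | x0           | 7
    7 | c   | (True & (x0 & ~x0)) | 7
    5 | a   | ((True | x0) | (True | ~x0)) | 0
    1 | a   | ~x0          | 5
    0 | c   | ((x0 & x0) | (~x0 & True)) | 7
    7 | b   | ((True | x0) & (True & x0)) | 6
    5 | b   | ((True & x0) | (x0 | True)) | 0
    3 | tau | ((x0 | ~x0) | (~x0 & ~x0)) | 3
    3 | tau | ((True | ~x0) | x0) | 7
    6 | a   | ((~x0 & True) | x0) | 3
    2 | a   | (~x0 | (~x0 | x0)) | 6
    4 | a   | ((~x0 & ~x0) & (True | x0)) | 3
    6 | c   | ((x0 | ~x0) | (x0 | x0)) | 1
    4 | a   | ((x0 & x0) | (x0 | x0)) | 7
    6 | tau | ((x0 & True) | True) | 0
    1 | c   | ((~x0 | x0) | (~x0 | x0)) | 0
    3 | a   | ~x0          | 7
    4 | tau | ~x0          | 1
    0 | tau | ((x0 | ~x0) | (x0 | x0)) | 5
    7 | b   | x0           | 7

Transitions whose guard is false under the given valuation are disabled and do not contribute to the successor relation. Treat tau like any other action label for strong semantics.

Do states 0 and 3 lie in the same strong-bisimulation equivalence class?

Answer: NOT BISIMILAR

Working:
Refine partition for ~:
  P[0] = {{0,1,2,3,4,5,6,7}}
  P[1] = {{0},{1},{2},{3},{4},{5},{6},{7}}
Fixed point at round 2; 8 class(es).
[0]={0}  [3]={3}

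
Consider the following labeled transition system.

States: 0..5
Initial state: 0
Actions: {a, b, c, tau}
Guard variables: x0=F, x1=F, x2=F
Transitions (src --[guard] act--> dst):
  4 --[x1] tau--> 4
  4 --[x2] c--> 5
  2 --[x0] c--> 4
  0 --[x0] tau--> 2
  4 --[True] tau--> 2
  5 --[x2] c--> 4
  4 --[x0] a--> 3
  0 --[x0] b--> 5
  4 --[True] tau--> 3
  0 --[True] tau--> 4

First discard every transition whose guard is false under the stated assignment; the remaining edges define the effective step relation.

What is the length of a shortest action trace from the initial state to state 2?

Layered search for 2:
  L0 = {0}
  L1 = {4}
  L2 = {2,3}
first hit 2 at d=2 via tau·tau

Answer: 2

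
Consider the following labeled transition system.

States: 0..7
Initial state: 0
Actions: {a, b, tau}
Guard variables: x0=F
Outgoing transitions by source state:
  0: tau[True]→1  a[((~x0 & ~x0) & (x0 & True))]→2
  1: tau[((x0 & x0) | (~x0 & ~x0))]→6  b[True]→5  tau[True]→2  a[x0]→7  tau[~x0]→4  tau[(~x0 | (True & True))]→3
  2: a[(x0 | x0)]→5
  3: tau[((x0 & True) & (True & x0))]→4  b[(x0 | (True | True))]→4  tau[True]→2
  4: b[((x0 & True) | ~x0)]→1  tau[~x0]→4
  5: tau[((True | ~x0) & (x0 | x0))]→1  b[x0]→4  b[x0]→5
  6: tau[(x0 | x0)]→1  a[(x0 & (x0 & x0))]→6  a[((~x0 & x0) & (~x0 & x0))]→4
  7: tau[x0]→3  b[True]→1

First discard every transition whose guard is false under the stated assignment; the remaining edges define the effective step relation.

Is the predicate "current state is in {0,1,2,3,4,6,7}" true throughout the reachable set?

Answer: INVARIANT VIOLATED at state 5

Analysis:
Allowed set {0,1,2,3,4,6,7}
R = {0,1,2,3,4,5,6}
  0: safe
  1: safe
  2: safe
  3: safe
  4: safe
  5: VIOLATES
  6: safe
counterexample path to 5: tau·b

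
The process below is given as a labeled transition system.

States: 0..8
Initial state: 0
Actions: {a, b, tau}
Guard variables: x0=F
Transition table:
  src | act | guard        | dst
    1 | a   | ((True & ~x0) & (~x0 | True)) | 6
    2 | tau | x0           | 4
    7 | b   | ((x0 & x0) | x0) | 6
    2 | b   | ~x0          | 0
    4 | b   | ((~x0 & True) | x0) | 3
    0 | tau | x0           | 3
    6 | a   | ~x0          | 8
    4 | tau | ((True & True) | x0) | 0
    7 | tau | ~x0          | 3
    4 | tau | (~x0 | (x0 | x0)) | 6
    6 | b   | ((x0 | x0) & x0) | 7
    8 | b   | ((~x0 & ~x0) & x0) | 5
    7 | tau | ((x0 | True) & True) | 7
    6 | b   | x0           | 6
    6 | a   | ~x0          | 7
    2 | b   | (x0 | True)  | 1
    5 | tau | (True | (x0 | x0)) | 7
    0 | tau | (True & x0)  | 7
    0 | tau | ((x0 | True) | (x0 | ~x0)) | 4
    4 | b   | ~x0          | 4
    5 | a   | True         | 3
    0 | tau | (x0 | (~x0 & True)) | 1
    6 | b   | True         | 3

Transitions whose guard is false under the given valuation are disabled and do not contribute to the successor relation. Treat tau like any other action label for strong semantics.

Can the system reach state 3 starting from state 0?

16 transition(s) survive guard evaluation.
depth 0: {0}
depth 1: {1,4}  now seen {0,1,4}
depth 2: {3,6}  now seen {0,1,3,4,6}
depth 3: {7,8}  now seen {0,1,3,4,6,7,8}
R = {0,1,3,4,6,7,8}
Path to 3: tau·b

Answer: REACHABLE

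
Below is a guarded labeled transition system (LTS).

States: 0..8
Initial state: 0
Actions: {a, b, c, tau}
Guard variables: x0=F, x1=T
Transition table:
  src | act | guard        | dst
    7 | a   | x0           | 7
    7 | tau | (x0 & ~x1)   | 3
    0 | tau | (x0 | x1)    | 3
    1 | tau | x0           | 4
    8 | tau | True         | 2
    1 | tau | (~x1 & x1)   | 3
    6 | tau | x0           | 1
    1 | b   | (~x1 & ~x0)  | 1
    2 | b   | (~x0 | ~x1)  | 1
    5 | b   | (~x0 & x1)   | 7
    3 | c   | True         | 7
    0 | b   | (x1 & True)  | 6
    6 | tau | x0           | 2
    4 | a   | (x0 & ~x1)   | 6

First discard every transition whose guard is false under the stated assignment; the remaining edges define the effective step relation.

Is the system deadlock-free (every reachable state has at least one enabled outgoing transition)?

Reachable = {0,3,6,7}
  0: b→6  tau→3  [2 exit(s)]
  3: c→7  [1 exit(s)]
  6: ∅  [STUCK]
  7: ∅  [STUCK]
trace reaching 6: b

Answer: DEADLOCK at state 6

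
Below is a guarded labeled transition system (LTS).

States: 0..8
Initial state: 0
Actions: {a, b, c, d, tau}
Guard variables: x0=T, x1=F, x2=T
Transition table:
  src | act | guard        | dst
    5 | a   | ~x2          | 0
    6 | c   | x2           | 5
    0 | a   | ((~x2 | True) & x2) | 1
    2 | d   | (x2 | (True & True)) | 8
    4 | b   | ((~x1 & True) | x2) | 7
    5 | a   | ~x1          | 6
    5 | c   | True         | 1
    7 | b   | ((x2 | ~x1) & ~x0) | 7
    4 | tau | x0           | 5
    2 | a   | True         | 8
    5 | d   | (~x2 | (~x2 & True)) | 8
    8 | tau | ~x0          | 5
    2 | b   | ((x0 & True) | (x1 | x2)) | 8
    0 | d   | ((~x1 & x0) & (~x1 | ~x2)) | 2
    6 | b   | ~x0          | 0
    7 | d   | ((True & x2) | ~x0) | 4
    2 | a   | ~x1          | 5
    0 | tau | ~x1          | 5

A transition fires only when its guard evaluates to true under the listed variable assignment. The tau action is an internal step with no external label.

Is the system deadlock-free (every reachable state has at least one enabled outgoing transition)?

Answer: DEADLOCK at state 1

Trace:
R = {0,1,2,5,6,8}
  0: a→1  d→2  tau→5  [deg 3]
  1: ∅  [deadlock]
  2: a→5  a→8  b→8  d→8  [deg 4]
  5: a→6  c→1  [deg 2]
  6: c→5  [deg 1]
  8: ∅  [deadlock]
trace reaching 1: a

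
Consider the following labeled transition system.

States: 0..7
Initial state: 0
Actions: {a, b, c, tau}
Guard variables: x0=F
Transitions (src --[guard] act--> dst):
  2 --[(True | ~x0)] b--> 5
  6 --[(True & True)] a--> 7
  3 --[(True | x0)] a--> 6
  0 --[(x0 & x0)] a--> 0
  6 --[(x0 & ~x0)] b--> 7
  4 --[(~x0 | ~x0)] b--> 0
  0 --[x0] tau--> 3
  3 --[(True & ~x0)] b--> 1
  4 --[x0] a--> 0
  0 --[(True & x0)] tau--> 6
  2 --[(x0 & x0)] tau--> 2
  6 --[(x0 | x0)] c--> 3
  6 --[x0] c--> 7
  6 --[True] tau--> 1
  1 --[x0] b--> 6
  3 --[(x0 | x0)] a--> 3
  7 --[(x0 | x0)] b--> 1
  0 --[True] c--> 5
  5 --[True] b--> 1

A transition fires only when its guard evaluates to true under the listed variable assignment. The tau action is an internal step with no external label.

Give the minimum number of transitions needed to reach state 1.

Answer: 2

Analysis:
Layered search for 1:
  Layer 0: {0}
  Layer 1: {5}
  Layer 2: {1}
depth(1)=2, e.g. c·b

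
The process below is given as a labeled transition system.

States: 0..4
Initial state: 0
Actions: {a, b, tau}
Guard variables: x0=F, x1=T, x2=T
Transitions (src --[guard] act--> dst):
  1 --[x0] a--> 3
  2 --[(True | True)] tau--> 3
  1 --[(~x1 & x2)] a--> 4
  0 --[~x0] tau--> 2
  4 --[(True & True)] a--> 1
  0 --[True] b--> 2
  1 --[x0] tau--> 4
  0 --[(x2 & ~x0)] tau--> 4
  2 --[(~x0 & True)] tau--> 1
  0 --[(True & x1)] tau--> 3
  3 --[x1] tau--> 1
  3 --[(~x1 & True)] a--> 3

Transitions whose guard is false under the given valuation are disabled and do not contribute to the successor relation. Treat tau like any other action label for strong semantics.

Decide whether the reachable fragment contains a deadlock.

Reachable = {0,1,2,3,4}
  0: b→2  tau→2  tau→3  tau→4  [4 exit(s)]
  1: ∅  [deadlock]
  2: tau→1  tau→3  [2 exit(s)]
  3: tau→1  [1 exit(s)]
  4: a→1  [1 exit(s)]
Path to 1: tau·tau

Answer: DEADLOCK at state 1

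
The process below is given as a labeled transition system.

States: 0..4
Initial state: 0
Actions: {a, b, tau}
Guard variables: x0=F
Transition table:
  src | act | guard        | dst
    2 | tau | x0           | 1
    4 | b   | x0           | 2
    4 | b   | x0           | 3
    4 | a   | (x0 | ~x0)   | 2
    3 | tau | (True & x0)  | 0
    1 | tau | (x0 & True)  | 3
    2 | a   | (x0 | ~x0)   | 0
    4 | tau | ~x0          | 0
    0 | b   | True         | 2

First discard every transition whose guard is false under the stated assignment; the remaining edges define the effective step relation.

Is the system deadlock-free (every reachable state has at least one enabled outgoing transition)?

Answer: DEADLOCK-FREE

Working:
Reach set: {0,2}
  0: b→2  [1 out]
  2: a→0  [1 out]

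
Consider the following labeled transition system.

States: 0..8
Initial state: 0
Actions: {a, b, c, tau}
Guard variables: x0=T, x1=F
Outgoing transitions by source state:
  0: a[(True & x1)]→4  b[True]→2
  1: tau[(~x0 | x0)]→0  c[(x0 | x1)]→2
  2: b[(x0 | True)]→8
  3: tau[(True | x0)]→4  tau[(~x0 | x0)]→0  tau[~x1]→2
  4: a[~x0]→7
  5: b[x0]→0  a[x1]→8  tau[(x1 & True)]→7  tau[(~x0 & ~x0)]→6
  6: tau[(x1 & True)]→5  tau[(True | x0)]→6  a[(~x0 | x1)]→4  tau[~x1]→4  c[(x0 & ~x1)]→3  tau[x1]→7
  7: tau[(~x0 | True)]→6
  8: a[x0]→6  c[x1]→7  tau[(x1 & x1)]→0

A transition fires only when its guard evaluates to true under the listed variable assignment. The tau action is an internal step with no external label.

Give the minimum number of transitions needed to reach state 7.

Answer: UNREACHABLE

Analysis:
Layered search for 7:
  depth 0: {0}
  depth 1: {2}
  depth 2: {8}
  depth 3: {6}
  depth 4: {3,4}
7 never appears.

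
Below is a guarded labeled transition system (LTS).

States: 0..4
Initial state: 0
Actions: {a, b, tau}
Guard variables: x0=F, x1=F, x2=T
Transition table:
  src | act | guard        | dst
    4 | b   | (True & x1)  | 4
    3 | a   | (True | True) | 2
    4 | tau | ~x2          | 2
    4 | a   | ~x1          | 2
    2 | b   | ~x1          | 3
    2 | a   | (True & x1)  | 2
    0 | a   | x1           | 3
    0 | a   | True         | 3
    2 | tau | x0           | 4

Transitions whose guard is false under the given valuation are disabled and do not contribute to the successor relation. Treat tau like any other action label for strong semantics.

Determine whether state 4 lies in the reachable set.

Answer: UNREACHABLE

Working:
After dropping false guards: 4 live edges.
Layer 0: {0}
Layer 1: {3}  now seen {0,3}
Layer 2: {2}  now seen {0,2,3}
R = {0,2,3}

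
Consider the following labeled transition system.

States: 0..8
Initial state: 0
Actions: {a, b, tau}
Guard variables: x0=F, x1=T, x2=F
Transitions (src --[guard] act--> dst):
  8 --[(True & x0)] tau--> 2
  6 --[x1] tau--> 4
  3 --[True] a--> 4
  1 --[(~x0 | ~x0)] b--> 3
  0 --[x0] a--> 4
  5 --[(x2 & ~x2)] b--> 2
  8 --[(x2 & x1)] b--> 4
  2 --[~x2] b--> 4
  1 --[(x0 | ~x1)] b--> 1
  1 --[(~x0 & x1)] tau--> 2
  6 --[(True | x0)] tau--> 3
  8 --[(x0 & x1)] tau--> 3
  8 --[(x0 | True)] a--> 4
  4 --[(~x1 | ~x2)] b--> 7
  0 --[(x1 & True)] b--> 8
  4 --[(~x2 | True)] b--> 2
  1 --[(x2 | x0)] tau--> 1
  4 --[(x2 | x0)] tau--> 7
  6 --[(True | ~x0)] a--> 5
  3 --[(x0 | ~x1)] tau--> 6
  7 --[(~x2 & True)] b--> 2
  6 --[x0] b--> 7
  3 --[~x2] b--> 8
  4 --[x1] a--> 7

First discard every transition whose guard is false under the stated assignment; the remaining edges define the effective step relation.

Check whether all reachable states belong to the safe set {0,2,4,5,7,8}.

Answer: INVARIANT HOLDS

Trace:
Inv-set: {0,2,4,5,7,8}
Reach set: {0,2,4,7,8}
  0: ok
  2: ok
  4: ok
  7: ok
  8: ok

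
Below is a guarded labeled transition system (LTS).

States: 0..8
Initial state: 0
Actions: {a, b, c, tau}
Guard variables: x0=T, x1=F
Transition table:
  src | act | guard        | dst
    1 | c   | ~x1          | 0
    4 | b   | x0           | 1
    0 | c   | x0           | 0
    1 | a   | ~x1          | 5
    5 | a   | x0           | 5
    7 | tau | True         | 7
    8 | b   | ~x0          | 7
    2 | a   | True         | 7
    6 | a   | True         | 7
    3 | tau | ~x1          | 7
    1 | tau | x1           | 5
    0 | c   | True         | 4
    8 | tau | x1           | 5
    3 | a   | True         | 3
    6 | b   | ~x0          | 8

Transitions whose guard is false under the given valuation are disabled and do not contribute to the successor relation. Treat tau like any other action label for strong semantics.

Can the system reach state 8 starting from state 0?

Guard filter leaves 11 enabled edge(s).
L0 = {0}
L1 = {4}  cumulative {0,4}
L2 = {1}  cumulative {0,1,4}
L3 = {5}  cumulative {0,1,4,5}
Reachable = {0,1,4,5}

Answer: UNREACHABLE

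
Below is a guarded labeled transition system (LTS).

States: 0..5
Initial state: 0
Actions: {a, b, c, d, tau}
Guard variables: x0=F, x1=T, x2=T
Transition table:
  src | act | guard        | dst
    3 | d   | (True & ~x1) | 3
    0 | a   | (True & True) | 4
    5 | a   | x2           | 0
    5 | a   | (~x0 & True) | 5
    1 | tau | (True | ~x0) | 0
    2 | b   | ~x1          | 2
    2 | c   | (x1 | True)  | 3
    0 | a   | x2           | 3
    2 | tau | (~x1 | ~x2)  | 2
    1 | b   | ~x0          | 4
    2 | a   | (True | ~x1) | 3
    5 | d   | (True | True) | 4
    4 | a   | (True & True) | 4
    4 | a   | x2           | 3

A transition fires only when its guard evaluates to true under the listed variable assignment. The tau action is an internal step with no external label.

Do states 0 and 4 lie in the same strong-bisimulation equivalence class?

Refine partition for ~:
  π0 = {{0,1,2,3,4,5}}
  π1 = {{0,4},{1},{2},{3},{5}}
stable after 2 split(s): 5 block(s)
0∈{0,4}, 4∈{0,4}

Answer: BISIMILAR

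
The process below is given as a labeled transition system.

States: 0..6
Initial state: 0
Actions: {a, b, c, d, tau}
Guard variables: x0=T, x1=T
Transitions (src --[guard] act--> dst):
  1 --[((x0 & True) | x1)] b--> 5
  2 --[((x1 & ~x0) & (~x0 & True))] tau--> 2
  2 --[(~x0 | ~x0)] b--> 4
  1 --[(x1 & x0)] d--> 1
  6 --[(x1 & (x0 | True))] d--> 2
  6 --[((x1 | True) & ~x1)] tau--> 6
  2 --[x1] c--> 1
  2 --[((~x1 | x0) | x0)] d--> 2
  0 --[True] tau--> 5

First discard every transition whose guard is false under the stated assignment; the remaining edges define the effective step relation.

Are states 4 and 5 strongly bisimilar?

Compute ~ classes (split until stable):
  round 0: {{0,1,2,3,4,5,6}}
  round 1: {{0},{1},{2},{3,4,5},{6}}
stable after 2 split(s): 5 block(s)
4∈{3,4,5}, 5∈{3,4,5}

Answer: BISIMILAR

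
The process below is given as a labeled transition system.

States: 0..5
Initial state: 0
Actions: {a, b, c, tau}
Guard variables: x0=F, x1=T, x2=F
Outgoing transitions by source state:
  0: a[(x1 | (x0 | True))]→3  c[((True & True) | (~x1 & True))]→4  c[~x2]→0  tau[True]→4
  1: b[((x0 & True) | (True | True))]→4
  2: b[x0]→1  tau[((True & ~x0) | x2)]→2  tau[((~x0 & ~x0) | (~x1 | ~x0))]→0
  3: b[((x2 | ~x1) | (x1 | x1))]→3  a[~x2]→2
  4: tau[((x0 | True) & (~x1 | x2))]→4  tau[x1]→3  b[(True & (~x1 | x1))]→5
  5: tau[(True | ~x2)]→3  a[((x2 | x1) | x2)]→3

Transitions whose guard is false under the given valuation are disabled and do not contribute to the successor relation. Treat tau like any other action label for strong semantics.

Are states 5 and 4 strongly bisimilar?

Answer: NOT BISIMILAR

Working:
Refine partition for ~:
  round 0: {{0,1,2,3,4,5}}
  round 1: {{0},{1},{2},{3},{4},{5}}
6 equivalence class(es) (converged in 2)
class of 5: {5}; class of 4: {4}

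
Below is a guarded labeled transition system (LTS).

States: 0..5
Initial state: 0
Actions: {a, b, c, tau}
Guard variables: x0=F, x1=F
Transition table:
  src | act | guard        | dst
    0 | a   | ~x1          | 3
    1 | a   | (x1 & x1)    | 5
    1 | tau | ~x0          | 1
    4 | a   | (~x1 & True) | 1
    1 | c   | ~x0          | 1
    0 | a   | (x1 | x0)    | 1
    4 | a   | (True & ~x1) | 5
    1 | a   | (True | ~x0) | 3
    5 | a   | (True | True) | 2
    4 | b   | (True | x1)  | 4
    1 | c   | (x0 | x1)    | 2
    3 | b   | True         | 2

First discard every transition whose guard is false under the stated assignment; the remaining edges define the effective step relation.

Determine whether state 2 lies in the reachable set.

Answer: REACHABLE

Trace:
After dropping false guards: 9 live edges.
Layer 0: {0}
Layer 1: {3}  total {0,3}
Layer 2: {2}  total {0,2,3}
Reach set: {0,2,3}
trace reaching 2: a·b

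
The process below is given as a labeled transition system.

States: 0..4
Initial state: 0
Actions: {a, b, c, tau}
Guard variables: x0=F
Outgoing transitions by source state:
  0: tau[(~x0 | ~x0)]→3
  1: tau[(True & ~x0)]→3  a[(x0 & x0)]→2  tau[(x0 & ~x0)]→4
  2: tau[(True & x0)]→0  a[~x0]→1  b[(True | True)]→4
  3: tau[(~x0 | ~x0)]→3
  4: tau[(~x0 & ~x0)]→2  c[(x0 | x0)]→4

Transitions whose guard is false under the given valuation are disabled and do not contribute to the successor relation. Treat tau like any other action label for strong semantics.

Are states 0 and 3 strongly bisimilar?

Answer: BISIMILAR

Analysis:
Refine partition for ~:
  round 0: {{0,1,2,3,4}}
  round 1: {{0,1,3,4},{2}}
  round 2: {{0,1,3},{2},{4}}
3 equivalence class(es) (converged in 3)
class of 0: {0,1,3}; class of 3: {0,1,3}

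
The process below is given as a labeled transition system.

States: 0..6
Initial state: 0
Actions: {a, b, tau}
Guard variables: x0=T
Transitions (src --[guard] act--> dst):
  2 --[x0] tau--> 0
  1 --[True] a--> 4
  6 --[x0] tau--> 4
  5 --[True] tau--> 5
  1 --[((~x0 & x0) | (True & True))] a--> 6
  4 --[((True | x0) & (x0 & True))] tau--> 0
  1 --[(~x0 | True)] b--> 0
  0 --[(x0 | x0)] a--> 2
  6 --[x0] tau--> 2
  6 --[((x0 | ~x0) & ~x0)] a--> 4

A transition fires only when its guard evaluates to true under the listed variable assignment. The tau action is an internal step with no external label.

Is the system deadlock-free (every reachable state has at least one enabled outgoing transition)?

Answer: DEADLOCK-FREE

Trace:
Reachable = {0,2}
  0: a→2  [1 out]
  2: tau→0  [1 out]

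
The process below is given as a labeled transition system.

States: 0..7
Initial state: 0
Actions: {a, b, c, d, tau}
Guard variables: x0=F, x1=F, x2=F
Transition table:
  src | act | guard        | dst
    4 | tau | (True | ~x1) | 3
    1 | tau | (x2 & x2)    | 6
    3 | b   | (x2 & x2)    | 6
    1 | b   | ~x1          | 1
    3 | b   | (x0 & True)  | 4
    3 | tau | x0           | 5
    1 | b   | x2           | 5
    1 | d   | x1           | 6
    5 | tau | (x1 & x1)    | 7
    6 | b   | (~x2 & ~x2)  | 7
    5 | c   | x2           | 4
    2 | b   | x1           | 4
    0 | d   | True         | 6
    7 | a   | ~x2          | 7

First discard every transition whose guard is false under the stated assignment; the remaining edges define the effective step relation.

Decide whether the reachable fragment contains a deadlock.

Answer: DEADLOCK-FREE

Trace:
R = {0,6,7}
  0: d→6  [deg 1]
  6: b→7  [deg 1]
  7: a→7  [deg 1]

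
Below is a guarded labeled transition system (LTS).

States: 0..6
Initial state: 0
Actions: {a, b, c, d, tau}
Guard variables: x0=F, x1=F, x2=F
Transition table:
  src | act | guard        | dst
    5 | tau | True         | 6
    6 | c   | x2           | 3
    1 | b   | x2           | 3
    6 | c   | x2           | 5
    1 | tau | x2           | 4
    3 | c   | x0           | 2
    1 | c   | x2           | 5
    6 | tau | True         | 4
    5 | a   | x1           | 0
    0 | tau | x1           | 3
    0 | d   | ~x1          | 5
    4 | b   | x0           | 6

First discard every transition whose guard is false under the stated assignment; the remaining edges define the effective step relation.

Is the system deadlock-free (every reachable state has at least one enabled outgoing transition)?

Reach set: {0,4,5,6}
  0: d→5  [1 exit(s)]
  4: ∅  [no exit]
  5: tau→6  [1 exit(s)]
  6: tau→4  [1 exit(s)]
Path to 4: d·tau·tau

Answer: DEADLOCK at state 4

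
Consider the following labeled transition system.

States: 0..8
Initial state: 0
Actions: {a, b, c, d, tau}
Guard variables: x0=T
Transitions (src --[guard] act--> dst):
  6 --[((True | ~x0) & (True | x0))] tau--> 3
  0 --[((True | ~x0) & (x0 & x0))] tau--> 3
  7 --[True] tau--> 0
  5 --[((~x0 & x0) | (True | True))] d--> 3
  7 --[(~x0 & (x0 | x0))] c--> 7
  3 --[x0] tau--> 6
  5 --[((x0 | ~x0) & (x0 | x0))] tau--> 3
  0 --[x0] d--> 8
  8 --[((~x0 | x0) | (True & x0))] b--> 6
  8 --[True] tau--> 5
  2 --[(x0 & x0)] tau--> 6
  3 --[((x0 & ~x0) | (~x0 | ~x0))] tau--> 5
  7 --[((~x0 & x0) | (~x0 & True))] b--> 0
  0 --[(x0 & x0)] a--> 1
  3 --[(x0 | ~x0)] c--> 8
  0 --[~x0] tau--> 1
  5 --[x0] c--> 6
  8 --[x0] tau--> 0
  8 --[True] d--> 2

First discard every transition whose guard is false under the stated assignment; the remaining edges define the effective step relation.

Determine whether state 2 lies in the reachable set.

Answer: REACHABLE

Analysis:
After dropping false guards: 15 live edges.
depth 0: {0}
depth 1: {1,3,8}  now seen {0,1,3,8}
depth 2: {2,5,6}  now seen {0,1,2,3,5,6,8}
Reach set: {0,1,2,3,5,6,8}
Path to 2: d·d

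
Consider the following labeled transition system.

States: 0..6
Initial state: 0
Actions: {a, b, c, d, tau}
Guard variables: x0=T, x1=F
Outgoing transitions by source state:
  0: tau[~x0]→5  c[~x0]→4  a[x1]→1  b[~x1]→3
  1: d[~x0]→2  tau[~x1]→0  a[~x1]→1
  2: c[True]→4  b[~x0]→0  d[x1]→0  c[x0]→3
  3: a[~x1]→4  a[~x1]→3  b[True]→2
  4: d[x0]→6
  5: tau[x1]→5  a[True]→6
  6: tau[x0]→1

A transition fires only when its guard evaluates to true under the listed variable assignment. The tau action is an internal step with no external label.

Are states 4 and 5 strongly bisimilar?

Bisimulation quotient by refinement:
  π0 = {{0,1,2,3,4,5,6}}
  π1 = {{0},{1},{2},{3},{4},{5},{6}}
stable after 2 split(s): 7 block(s)
[4]={4}  [5]={5}

Answer: NOT BISIMILAR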